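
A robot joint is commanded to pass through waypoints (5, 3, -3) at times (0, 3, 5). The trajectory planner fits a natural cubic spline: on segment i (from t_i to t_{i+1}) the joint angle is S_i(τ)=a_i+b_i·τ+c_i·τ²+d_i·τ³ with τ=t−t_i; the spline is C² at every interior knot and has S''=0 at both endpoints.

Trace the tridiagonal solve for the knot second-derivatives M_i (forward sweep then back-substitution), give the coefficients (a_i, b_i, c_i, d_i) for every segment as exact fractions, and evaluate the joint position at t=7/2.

  seg 0: a=5 b=1/30 c=0 d=-7/90
  seg 1: a=3 b=-31/15 c=-7/10 d=7/60
S(7/2) = 289/160

Δ: Δ0=-2/3, Δ1=-3
row 1: diag=10, rhs=-14; c'=1/5, d'=-7/5
back: M1=-7/5
M: M0=0, M1=-7/5, M2=0
seg 0: a=5, c=M0/2=0, d=(M1−M0)/(6·3)=-7/90, b=Δ0−h0·(2M0+M1)/6=1/30
seg 1: a=3, c=M1/2=-7/10, d=(M2−M1)/(6·2)=7/60, b=Δ1−h1·(2M1+M2)/6=-31/15
t_q=7/2 → seg 1, τ=1/2; S=3+-31/15·τ+-7/10·τ²+7/60·τ³=289/160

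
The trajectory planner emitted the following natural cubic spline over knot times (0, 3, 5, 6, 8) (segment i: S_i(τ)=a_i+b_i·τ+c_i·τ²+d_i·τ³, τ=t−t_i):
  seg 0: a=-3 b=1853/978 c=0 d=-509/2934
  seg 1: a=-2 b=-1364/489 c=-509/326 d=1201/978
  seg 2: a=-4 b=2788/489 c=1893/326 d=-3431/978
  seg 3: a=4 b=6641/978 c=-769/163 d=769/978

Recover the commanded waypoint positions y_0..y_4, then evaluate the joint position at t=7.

y_0=-3 y_1=-2 y_2=-4 y_3=4 y_4=5
S(7) = 1118/163

y_0 = S_0(0) = a_0 = -3
y_1 = S_1(0) = a_1 = -2
y_2 = S_2(0) = a_2 = -4
y_3 = S_3(0) = a_3 = 4
y_4 = S_3(2) = 5
t_q=7 is in segment 3 (τ=1); S_3(τ)=1118/163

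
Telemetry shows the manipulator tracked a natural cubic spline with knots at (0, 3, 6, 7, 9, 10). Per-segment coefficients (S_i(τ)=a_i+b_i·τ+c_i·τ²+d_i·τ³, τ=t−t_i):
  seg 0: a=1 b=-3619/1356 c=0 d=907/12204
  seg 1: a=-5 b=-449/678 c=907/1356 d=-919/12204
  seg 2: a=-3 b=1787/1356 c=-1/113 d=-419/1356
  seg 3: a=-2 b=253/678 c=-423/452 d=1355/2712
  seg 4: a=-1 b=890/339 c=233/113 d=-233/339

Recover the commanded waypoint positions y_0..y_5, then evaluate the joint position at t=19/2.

y_0=1 y_1=-5 y_2=-3 y_3=-2 y_4=-1 y_5=3
S(19/2) = 671/904

y_0 = S_0(0) = a_0 = 1
y_1 = S_1(0) = a_1 = -5
y_2 = S_2(0) = a_2 = -3
y_3 = S_3(0) = a_3 = -2
y_4 = S_4(0) = a_4 = -1
y_5 = S_4(1) = 3
t_q=19/2 is in segment 4 (τ=1/2); S_4(τ)=671/904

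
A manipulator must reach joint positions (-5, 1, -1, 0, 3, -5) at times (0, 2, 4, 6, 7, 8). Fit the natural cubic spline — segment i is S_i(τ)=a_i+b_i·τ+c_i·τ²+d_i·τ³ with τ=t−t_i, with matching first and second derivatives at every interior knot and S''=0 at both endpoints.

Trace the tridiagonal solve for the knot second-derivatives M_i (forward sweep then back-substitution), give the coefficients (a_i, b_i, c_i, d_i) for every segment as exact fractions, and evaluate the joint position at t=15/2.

  seg 0: a=-5 b=2535/626 c=0 d=-657/2504
  seg 1: a=1 b=282/313 c=-1971/1252 d=781/2504
  seg 2: a=-1 b=-1035/626 c=93/313 d=122/313
  seg 3: a=0 b=2637/626 c=825/313 d=-2409/626
  seg 4: a=3 b=-645/313 c=-5577/626 d=1859/626
S(15/2) = 569/5008

Δ: Δ0=3, Δ1=-1, Δ2=1/2, Δ3=3, Δ4=-8
row 1: diag=8, rhs=-24; c'=1/4, d'=-3
row 2: denom=8−2·1/4=15/2; d'=(9−2·-3)/(15/2)=2
row 3: denom=6−2·4/15=82/15; d'=(15−2·2)/(82/15)=165/82
row 4: denom=4−1·15/82=313/82; d'=(-66−1·165/82)/(313/82)=-5577/313
back: M4=-5577/313
back: M3=165/82−15/82·-5577/313=1650/313
back: M2=2−4/15·1650/313=186/313
back: M1=-3−1/4·186/313=-1971/626
M: M0=0, M1=-1971/626, M2=186/313, M3=1650/313, M4=-5577/313, M5=0
seg 0: a=-5, c=M0/2=0, d=(M1−M0)/(6·2)=-657/2504, b=Δ0−h0·(2M0+M1)/6=2535/626
seg 1: a=1, c=M1/2=-1971/1252, d=(M2−M1)/(6·2)=781/2504, b=Δ1−h1·(2M1+M2)/6=282/313
seg 2: a=-1, c=M2/2=93/313, d=(M3−M2)/(6·2)=122/313, b=Δ2−h2·(2M2+M3)/6=-1035/626
seg 3: a=0, c=M3/2=825/313, d=(M4−M3)/(6·1)=-2409/626, b=Δ3−h3·(2M3+M4)/6=2637/626
seg 4: a=3, c=M4/2=-5577/626, d=(M5−M4)/(6·1)=1859/626, b=Δ4−h4·(2M4+M5)/6=-645/313
t_q=15/2 → seg 4, τ=1/2; S=3+-645/313·τ+-5577/626·τ²+1859/626·τ³=569/5008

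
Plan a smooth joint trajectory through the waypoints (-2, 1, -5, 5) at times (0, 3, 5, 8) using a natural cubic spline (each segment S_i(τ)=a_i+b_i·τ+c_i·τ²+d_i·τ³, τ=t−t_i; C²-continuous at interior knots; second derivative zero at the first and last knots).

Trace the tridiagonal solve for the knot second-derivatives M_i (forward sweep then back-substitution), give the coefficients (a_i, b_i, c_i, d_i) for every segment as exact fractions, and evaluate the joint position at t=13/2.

Δ: Δ0=1, Δ1=-3, Δ2=10/3
row 1: diag=10, rhs=-24; c'=1/5, d'=-12/5
row 2: denom=10−2·1/5=48/5; d'=(38−2·-12/5)/(48/5)=107/24
back: M2=107/24
back: M1=-12/5−1/5·107/24=-79/24
M: M0=0, M1=-79/24, M2=107/24, M3=0
seg 0: a=-2, c=M0/2=0, d=(M1−M0)/(6·3)=-79/432, b=Δ0−h0·(2M0+M1)/6=127/48
seg 1: a=1, c=M1/2=-79/48, d=(M2−M1)/(6·2)=31/48, b=Δ1−h1·(2M1+M2)/6=-55/24
seg 2: a=-5, c=M2/2=107/48, d=(M3−M2)/(6·3)=-107/432, b=Δ2−h2·(2M2+M3)/6=-9/8
t_q=13/2 → seg 2, τ=3/2; S=-5+-9/8·τ+107/48·τ²+-107/432·τ³=-321/128

  seg 0: a=-2 b=127/48 c=0 d=-79/432
  seg 1: a=1 b=-55/24 c=-79/48 d=31/48
  seg 2: a=-5 b=-9/8 c=107/48 d=-107/432
S(13/2) = -321/128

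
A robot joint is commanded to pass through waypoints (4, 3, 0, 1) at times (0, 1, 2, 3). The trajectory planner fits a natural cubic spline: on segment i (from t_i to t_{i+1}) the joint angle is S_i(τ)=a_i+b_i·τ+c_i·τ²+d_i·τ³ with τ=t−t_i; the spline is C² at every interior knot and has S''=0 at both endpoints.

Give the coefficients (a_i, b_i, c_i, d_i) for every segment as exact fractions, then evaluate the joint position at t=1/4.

  seg 0: a=4 b=-1/5 c=0 d=-4/5
  seg 1: a=3 b=-13/5 c=-12/5 d=2
  seg 2: a=0 b=-7/5 c=18/5 d=-6/5
S(1/4) = 63/16

Δ: Δ0=-1, Δ1=-3, Δ2=1
row 1: diag=4, rhs=-12; c'=1/4, d'=-3
row 2: denom=4−1·1/4=15/4; d'=(24−1·-3)/(15/4)=36/5
back: M2=36/5
back: M1=-3−1/4·36/5=-24/5
M: M0=0, M1=-24/5, M2=36/5, M3=0
seg 0: a=4, c=M0/2=0, d=(M1−M0)/(6·1)=-4/5, b=Δ0−h0·(2M0+M1)/6=-1/5
seg 1: a=3, c=M1/2=-12/5, d=(M2−M1)/(6·1)=2, b=Δ1−h1·(2M1+M2)/6=-13/5
seg 2: a=0, c=M2/2=18/5, d=(M3−M2)/(6·1)=-6/5, b=Δ2−h2·(2M2+M3)/6=-7/5
t_q=1/4 → seg 0, τ=1/4; S=4+-1/5·τ+0·τ²+-4/5·τ³=63/16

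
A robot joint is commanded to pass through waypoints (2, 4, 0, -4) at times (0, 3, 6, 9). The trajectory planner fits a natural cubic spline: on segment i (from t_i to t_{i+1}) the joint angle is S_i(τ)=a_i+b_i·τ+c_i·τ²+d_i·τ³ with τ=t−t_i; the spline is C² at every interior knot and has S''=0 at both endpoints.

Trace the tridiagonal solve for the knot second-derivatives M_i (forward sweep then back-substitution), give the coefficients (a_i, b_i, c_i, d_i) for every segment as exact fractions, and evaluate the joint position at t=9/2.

Δ: Δ0=2/3, Δ1=-4/3, Δ2=-4/3
row 1: diag=12, rhs=-12; c'=1/4, d'=-1
row 2: denom=12−3·1/4=45/4; d'=(0−3·-1)/(45/4)=4/15
back: M2=4/15
back: M1=-1−1/4·4/15=-16/15
M: M0=0, M1=-16/15, M2=4/15, M3=0
seg 0: a=2, c=M0/2=0, d=(M1−M0)/(6·3)=-8/135, b=Δ0−h0·(2M0+M1)/6=6/5
seg 1: a=4, c=M1/2=-8/15, d=(M2−M1)/(6·3)=2/27, b=Δ1−h1·(2M1+M2)/6=-2/5
seg 2: a=0, c=M2/2=2/15, d=(M3−M2)/(6·3)=-2/135, b=Δ2−h2·(2M2+M3)/6=-8/5
t_q=9/2 → seg 1, τ=3/2; S=4+-2/5·τ+-8/15·τ²+2/27·τ³=49/20

  seg 0: a=2 b=6/5 c=0 d=-8/135
  seg 1: a=4 b=-2/5 c=-8/15 d=2/27
  seg 2: a=0 b=-8/5 c=2/15 d=-2/135
S(9/2) = 49/20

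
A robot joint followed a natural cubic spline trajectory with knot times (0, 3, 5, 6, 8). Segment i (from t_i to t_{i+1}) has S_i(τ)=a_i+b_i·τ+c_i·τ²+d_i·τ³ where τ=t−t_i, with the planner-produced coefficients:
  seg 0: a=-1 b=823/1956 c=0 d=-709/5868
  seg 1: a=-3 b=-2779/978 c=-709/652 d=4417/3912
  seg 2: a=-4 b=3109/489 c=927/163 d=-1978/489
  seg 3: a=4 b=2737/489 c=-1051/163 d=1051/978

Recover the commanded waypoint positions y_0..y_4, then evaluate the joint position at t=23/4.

y_0 = S_0(0) = a_0 = -1
y_1 = S_1(0) = a_1 = -3
y_2 = S_2(0) = a_2 = -4
y_3 = S_3(0) = a_3 = 4
y_4 = S_3(2) = -2
t_q=23/4 is in segment 2 (τ=3/4); S_2(τ)=11793/5216

y_0=-1 y_1=-3 y_2=-4 y_3=4 y_4=-2
S(23/4) = 11793/5216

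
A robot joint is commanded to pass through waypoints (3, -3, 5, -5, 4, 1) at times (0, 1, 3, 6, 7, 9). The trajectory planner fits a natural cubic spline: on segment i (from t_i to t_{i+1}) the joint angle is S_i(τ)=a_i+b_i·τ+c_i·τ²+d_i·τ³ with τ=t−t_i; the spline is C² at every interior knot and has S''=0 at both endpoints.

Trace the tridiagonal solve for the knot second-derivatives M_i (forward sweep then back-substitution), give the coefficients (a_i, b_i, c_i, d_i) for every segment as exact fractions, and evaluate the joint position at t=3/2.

Δ: Δ0=-6, Δ1=4, Δ2=-10/3, Δ3=9, Δ4=-3/2
row 1: diag=6, rhs=60; c'=1/3, d'=10
row 2: denom=10−2·1/3=28/3; d'=(-44−2·10)/(28/3)=-48/7
row 3: denom=8−3·9/28=197/28; d'=(74−3·-48/7)/(197/28)=2648/197
row 4: denom=6−1·28/197=1154/197; d'=(-63−1·2648/197)/(1154/197)=-15059/1154
back: M4=-15059/1154
back: M3=2648/197−28/197·-15059/1154=8826/577
back: M2=-48/7−9/28·8826/577=-13587/1154
back: M1=10−1/3·-13587/1154=16069/1154
M: M0=0, M1=16069/1154, M2=-13587/1154, M3=8826/577, M4=-15059/1154, M5=0
seg 0: a=3, c=M0/2=0, d=(M1−M0)/(6·1)=16069/6924, b=Δ0−h0·(2M0+M1)/6=-57613/6924
seg 1: a=-3, c=M1/2=16069/2308, d=(M2−M1)/(6·2)=-3707/1731, b=Δ1−h1·(2M1+M2)/6=-4703/3462
seg 2: a=5, c=M2/2=-13587/2308, d=(M3−M2)/(6·3)=3471/2308, b=Δ2−h2·(2M2+M3)/6=2743/3462
seg 3: a=-5, c=M3/2=4413/577, d=(M4−M3)/(6·1)=-32711/6924, b=Δ3−h3·(2M3+M4)/6=42071/6924
seg 4: a=4, c=M4/2=-15059/2308, d=(M5−M4)/(6·2)=15059/13848, b=Δ4−h4·(2M4+M5)/6=24925/3462
t_q=3/2 → seg 1, τ=1/2; S=-3+-4703/3462·τ+16069/2308·τ²+-3707/1731·τ³=-20369/9232

  seg 0: a=3 b=-57613/6924 c=0 d=16069/6924
  seg 1: a=-3 b=-4703/3462 c=16069/2308 d=-3707/1731
  seg 2: a=5 b=2743/3462 c=-13587/2308 d=3471/2308
  seg 3: a=-5 b=42071/6924 c=4413/577 d=-32711/6924
  seg 4: a=4 b=24925/3462 c=-15059/2308 d=15059/13848
S(3/2) = -20369/9232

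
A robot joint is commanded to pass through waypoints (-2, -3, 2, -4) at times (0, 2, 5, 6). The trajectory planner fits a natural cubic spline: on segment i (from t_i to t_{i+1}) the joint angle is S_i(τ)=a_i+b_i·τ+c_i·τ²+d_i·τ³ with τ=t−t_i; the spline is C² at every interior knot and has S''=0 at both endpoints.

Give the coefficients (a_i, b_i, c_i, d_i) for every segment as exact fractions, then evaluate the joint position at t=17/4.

Δ: Δ0=-1/2, Δ1=5/3, Δ2=-6
row 1: diag=10, rhs=13; c'=3/10, d'=13/10
row 2: denom=8−3·3/10=71/10; d'=(-46−3·13/10)/(71/10)=-499/71
back: M2=-499/71
back: M1=13/10−3/10·-499/71=242/71
M: M0=0, M1=242/71, M2=-499/71, M3=0
seg 0: a=-2, c=M0/2=0, d=(M1−M0)/(6·2)=121/426, b=Δ0−h0·(2M0+M1)/6=-697/426
seg 1: a=-3, c=M1/2=121/71, d=(M2−M1)/(6·3)=-247/426, b=Δ1−h1·(2M1+M2)/6=755/426
seg 2: a=2, c=M2/2=-499/142, d=(M3−M2)/(6·1)=499/426, b=Δ2−h2·(2M2+M3)/6=-779/213
t_q=17/4 → seg 1, τ=9/4; S=-3+755/426·τ+121/71·τ²+-247/426·τ³=27363/9088

  seg 0: a=-2 b=-697/426 c=0 d=121/426
  seg 1: a=-3 b=755/426 c=121/71 d=-247/426
  seg 2: a=2 b=-779/213 c=-499/142 d=499/426
S(17/4) = 27363/9088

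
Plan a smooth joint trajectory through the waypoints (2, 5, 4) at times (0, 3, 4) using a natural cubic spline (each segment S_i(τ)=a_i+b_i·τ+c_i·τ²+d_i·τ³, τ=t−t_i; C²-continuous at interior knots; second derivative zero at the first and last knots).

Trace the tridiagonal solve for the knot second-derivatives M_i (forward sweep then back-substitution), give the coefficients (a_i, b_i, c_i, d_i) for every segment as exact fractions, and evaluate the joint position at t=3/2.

  seg 0: a=2 b=7/4 c=0 d=-1/12
  seg 1: a=5 b=-1/2 c=-3/4 d=1/4
S(3/2) = 139/32

Δ: Δ0=1, Δ1=-1
row 1: diag=8, rhs=-12; c'=1/8, d'=-3/2
back: M1=-3/2
M: M0=0, M1=-3/2, M2=0
seg 0: a=2, c=M0/2=0, d=(M1−M0)/(6·3)=-1/12, b=Δ0−h0·(2M0+M1)/6=7/4
seg 1: a=5, c=M1/2=-3/4, d=(M2−M1)/(6·1)=1/4, b=Δ1−h1·(2M1+M2)/6=-1/2
t_q=3/2 → seg 0, τ=3/2; S=2+7/4·τ+0·τ²+-1/12·τ³=139/32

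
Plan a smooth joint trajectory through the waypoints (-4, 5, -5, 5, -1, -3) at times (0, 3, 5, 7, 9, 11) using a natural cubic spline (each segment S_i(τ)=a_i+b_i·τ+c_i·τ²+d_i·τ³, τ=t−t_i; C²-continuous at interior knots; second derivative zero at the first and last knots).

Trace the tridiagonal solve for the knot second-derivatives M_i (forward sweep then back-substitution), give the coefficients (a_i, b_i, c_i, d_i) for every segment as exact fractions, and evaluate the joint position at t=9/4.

Δ: Δ0=3, Δ1=-5, Δ2=5, Δ3=-3, Δ4=-1
row 1: diag=10, rhs=-48; c'=1/5, d'=-24/5
row 2: denom=8−2·1/5=38/5; d'=(60−2·-24/5)/(38/5)=174/19
row 3: denom=8−2·5/19=142/19; d'=(-48−2·174/19)/(142/19)=-630/71
row 4: denom=8−2·19/71=530/71; d'=(12−2·-630/71)/(530/71)=1056/265
back: M4=1056/265
back: M3=-630/71−19/71·1056/265=-2634/265
back: M2=174/19−5/19·-2634/265=624/53
back: M1=-24/5−1/5·624/53=-1896/265
M: M0=0, M1=-1896/265, M2=624/53, M3=-2634/265, M4=1056/265, M5=0
seg 0: a=-4, c=M0/2=0, d=(M1−M0)/(6·3)=-316/795, b=Δ0−h0·(2M0+M1)/6=1743/265
seg 1: a=5, c=M1/2=-948/265, d=(M2−M1)/(6·2)=418/265, b=Δ1−h1·(2M1+M2)/6=-1101/265
seg 2: a=-5, c=M2/2=312/53, d=(M3−M2)/(6·2)=-959/530, b=Δ2−h2·(2M2+M3)/6=123/265
seg 3: a=5, c=M3/2=-1317/265, d=(M4−M3)/(6·2)=123/106, b=Δ3−h3·(2M3+M4)/6=609/265
seg 4: a=-1, c=M4/2=528/265, d=(M5−M4)/(6·2)=-88/265, b=Δ4−h4·(2M4+M5)/6=-969/265
t_q=9/4 → seg 0, τ=9/4; S=-4+1743/265·τ+0·τ²+-316/795·τ³=26591/4240

  seg 0: a=-4 b=1743/265 c=0 d=-316/795
  seg 1: a=5 b=-1101/265 c=-948/265 d=418/265
  seg 2: a=-5 b=123/265 c=312/53 d=-959/530
  seg 3: a=5 b=609/265 c=-1317/265 d=123/106
  seg 4: a=-1 b=-969/265 c=528/265 d=-88/265
S(9/4) = 26591/4240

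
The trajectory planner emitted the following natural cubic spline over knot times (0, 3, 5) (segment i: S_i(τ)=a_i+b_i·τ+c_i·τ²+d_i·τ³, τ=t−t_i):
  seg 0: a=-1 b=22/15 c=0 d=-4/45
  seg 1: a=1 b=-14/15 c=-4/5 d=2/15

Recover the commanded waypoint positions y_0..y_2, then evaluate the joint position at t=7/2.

y_0=-1 y_1=1 y_2=-3
S(7/2) = 7/20

y_0 = S_0(0) = a_0 = -1
y_1 = S_1(0) = a_1 = 1
y_2 = S_1(2) = -3
t_q=7/2 is in segment 1 (τ=1/2); S_1(τ)=7/20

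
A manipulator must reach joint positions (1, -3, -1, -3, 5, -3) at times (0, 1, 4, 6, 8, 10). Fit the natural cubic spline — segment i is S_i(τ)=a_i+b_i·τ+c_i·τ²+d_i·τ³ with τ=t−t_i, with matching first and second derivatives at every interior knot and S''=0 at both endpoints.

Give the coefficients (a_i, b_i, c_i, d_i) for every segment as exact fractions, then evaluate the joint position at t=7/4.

Δ: Δ0=-4, Δ1=2/3, Δ2=-1, Δ3=4, Δ4=-4
row 1: diag=8, rhs=28; c'=3/8, d'=7/2
row 2: denom=10−3·3/8=71/8; d'=(-10−3·7/2)/(71/8)=-164/71
row 3: denom=8−2·16/71=536/71; d'=(30−2·-164/71)/(536/71)=1229/268
row 4: denom=8−2·71/268=1001/134; d'=(-48−2·1229/268)/(1001/134)=-7661/1001
back: M4=-7661/1001
back: M3=1229/268−71/268·-7661/1001=6620/1001
back: M2=-164/71−16/71·6620/1001=-3804/1001
back: M1=7/2−3/8·-3804/1001=4930/1001
M: M0=0, M1=4930/1001, M2=-3804/1001, M3=6620/1001, M4=-7661/1001, M5=0
seg 0: a=1, c=M0/2=0, d=(M1−M0)/(6·1)=2465/3003, b=Δ0−h0·(2M0+M1)/6=-14477/3003
seg 1: a=-3, c=M1/2=2465/1001, d=(M2−M1)/(6·3)=-397/819, b=Δ1−h1·(2M1+M2)/6=-7082/3003
seg 2: a=-1, c=M2/2=-1902/1001, d=(M3−M2)/(6·2)=2606/3003, b=Δ2−h2·(2M2+M3)/6=-155/231
seg 3: a=-3, c=M3/2=3310/1001, d=(M4−M3)/(6·2)=-14281/12012, b=Δ3−h3·(2M3+M4)/6=919/429
seg 4: a=5, c=M4/2=-7661/2002, d=(M5−M4)/(6·2)=7661/12012, b=Δ4−h4·(2M4+M5)/6=3310/3003
t_q=7/4 → seg 1, τ=3/4; S=-3+-7082/3003·τ+2465/1001·τ²+-397/819·τ³=-229865/64064

  seg 0: a=1 b=-14477/3003 c=0 d=2465/3003
  seg 1: a=-3 b=-7082/3003 c=2465/1001 d=-397/819
  seg 2: a=-1 b=-155/231 c=-1902/1001 d=2606/3003
  seg 3: a=-3 b=919/429 c=3310/1001 d=-14281/12012
  seg 4: a=5 b=3310/3003 c=-7661/2002 d=7661/12012
S(7/4) = -229865/64064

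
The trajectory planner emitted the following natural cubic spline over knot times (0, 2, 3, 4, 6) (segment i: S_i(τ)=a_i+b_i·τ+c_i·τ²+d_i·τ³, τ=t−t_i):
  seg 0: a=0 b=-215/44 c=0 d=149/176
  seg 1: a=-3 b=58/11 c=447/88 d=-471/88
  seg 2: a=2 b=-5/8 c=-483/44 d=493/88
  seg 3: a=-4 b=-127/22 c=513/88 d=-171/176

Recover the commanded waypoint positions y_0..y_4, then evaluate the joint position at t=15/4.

y_0 = S_0(0) = a_0 = 0
y_1 = S_1(0) = a_1 = -3
y_2 = S_2(0) = a_2 = 2
y_3 = S_3(0) = a_3 = -4
y_4 = S_3(2) = 0
t_q=15/4 is in segment 2 (τ=3/4); S_2(τ)=-12841/5632

y_0=0 y_1=-3 y_2=2 y_3=-4 y_4=0
S(15/4) = -12841/5632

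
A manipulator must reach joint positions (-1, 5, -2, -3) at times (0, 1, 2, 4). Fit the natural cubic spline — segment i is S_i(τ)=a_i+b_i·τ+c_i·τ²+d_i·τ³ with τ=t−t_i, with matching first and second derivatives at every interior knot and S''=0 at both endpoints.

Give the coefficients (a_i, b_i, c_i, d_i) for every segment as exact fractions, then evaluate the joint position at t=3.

  seg 0: a=-1 b=445/46 c=0 d=-169/46
  seg 1: a=5 b=-31/23 c=-507/46 d=247/46
  seg 2: a=-2 b=-335/46 c=117/23 d=-39/46
S(3) = -116/23

Δ: Δ0=6, Δ1=-7, Δ2=-1/2
row 1: diag=4, rhs=-78; c'=1/4, d'=-39/2
row 2: denom=6−1·1/4=23/4; d'=(39−1·-39/2)/(23/4)=234/23
back: M2=234/23
back: M1=-39/2−1/4·234/23=-507/23
M: M0=0, M1=-507/23, M2=234/23, M3=0
seg 0: a=-1, c=M0/2=0, d=(M1−M0)/(6·1)=-169/46, b=Δ0−h0·(2M0+M1)/6=445/46
seg 1: a=5, c=M1/2=-507/46, d=(M2−M1)/(6·1)=247/46, b=Δ1−h1·(2M1+M2)/6=-31/23
seg 2: a=-2, c=M2/2=117/23, d=(M3−M2)/(6·2)=-39/46, b=Δ2−h2·(2M2+M3)/6=-335/46
t_q=3 → seg 2, τ=1; S=-2+-335/46·τ+117/23·τ²+-39/46·τ³=-116/23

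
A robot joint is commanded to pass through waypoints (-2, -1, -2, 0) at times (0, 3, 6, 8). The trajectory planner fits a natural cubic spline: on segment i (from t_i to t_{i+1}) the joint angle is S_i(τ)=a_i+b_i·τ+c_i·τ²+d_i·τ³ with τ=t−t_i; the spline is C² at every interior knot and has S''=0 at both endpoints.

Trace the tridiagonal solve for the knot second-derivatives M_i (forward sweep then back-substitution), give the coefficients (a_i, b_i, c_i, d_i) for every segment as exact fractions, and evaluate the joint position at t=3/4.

  seg 0: a=-2 b=23/37 c=0 d=-32/999
  seg 1: a=-1 b=-9/37 c=-32/111 d=86/999
  seg 2: a=-2 b=13/37 c=18/37 d=-3/37
S(3/4) = -229/148

Δ: Δ0=1/3, Δ1=-1/3, Δ2=1
row 1: diag=12, rhs=-4; c'=1/4, d'=-1/3
row 2: denom=10−3·1/4=37/4; d'=(8−3·-1/3)/(37/4)=36/37
back: M2=36/37
back: M1=-1/3−1/4·36/37=-64/111
M: M0=0, M1=-64/111, M2=36/37, M3=0
seg 0: a=-2, c=M0/2=0, d=(M1−M0)/(6·3)=-32/999, b=Δ0−h0·(2M0+M1)/6=23/37
seg 1: a=-1, c=M1/2=-32/111, d=(M2−M1)/(6·3)=86/999, b=Δ1−h1·(2M1+M2)/6=-9/37
seg 2: a=-2, c=M2/2=18/37, d=(M3−M2)/(6·2)=-3/37, b=Δ2−h2·(2M2+M3)/6=13/37
t_q=3/4 → seg 0, τ=3/4; S=-2+23/37·τ+0·τ²+-32/999·τ³=-229/148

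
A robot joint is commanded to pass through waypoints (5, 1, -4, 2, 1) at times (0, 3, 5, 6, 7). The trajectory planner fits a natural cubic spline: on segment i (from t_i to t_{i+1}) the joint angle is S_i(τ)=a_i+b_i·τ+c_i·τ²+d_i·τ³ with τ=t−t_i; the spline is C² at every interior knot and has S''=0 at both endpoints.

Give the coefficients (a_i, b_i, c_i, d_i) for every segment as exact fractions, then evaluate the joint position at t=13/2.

  seg 0: a=5 b=247/1284 c=0 d=-653/3852
  seg 1: a=1 b=-2815/642 c=-653/428 d=3169/2568
  seg 2: a=-4 b=1387/321 c=629/107 d=-1348/321
  seg 3: a=2 b=1117/321 c=-719/107 d=719/321
S(13/2) = 2003/856

Δ: Δ0=-4/3, Δ1=-5/2, Δ2=6, Δ3=-1
row 1: diag=10, rhs=-7; c'=1/5, d'=-7/10
row 2: denom=6−2·1/5=28/5; d'=(51−2·-7/10)/(28/5)=131/14
row 3: denom=4−1·5/28=107/28; d'=(-42−1·131/14)/(107/28)=-1438/107
back: M3=-1438/107
back: M2=131/14−5/28·-1438/107=1258/107
back: M1=-7/10−1/5·1258/107=-653/214
M: M0=0, M1=-653/214, M2=1258/107, M3=-1438/107, M4=0
seg 0: a=5, c=M0/2=0, d=(M1−M0)/(6·3)=-653/3852, b=Δ0−h0·(2M0+M1)/6=247/1284
seg 1: a=1, c=M1/2=-653/428, d=(M2−M1)/(6·2)=3169/2568, b=Δ1−h1·(2M1+M2)/6=-2815/642
seg 2: a=-4, c=M2/2=629/107, d=(M3−M2)/(6·1)=-1348/321, b=Δ2−h2·(2M2+M3)/6=1387/321
seg 3: a=2, c=M3/2=-719/107, d=(M4−M3)/(6·1)=719/321, b=Δ3−h3·(2M3+M4)/6=1117/321
t_q=13/2 → seg 3, τ=1/2; S=2+1117/321·τ+-719/107·τ²+719/321·τ³=2003/856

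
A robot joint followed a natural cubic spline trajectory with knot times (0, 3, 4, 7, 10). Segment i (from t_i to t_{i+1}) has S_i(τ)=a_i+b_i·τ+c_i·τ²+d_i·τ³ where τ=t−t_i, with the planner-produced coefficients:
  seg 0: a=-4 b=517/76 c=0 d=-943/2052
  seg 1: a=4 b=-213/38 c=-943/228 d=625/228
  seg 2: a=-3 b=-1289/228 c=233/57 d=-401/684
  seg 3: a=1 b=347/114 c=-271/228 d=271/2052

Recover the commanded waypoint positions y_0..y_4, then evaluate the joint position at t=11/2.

y_0 = S_0(0) = a_0 = -4
y_1 = S_1(0) = a_1 = 4
y_2 = S_2(0) = a_2 = -3
y_3 = S_3(0) = a_3 = 1
y_4 = S_3(3) = 3
t_q=11/2 is in segment 2 (τ=3/2); S_2(τ)=-2591/608

y_0=-4 y_1=4 y_2=-3 y_3=1 y_4=3
S(11/2) = -2591/608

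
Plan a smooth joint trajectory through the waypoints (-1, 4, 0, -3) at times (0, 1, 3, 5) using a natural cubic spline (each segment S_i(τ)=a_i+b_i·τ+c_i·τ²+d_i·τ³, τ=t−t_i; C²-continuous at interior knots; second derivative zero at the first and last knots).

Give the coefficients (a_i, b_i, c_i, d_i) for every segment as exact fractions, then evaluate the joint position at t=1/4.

  seg 0: a=-1 b=277/44 c=0 d=-57/44
  seg 1: a=4 b=53/22 c=-171/44 d=37/44
  seg 2: a=0 b=-67/22 c=51/44 d=-17/88
S(1/4) = 1559/2816

Δ: Δ0=5, Δ1=-2, Δ2=-3/2
row 1: diag=6, rhs=-42; c'=1/3, d'=-7
row 2: denom=8−2·1/3=22/3; d'=(3−2·-7)/(22/3)=51/22
back: M2=51/22
back: M1=-7−1/3·51/22=-171/22
M: M0=0, M1=-171/22, M2=51/22, M3=0
seg 0: a=-1, c=M0/2=0, d=(M1−M0)/(6·1)=-57/44, b=Δ0−h0·(2M0+M1)/6=277/44
seg 1: a=4, c=M1/2=-171/44, d=(M2−M1)/(6·2)=37/44, b=Δ1−h1·(2M1+M2)/6=53/22
seg 2: a=0, c=M2/2=51/44, d=(M3−M2)/(6·2)=-17/88, b=Δ2−h2·(2M2+M3)/6=-67/22
t_q=1/4 → seg 0, τ=1/4; S=-1+277/44·τ+0·τ²+-57/44·τ³=1559/2816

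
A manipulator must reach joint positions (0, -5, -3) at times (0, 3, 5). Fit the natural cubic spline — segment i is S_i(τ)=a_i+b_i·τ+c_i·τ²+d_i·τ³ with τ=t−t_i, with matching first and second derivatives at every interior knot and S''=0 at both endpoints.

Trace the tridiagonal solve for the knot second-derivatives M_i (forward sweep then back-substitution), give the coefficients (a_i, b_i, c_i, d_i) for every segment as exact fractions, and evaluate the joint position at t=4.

  seg 0: a=0 b=-37/15 c=0 d=4/45
  seg 1: a=-5 b=-1/15 c=4/5 d=-2/15
S(4) = -22/5

Δ: Δ0=-5/3, Δ1=1
row 1: diag=10, rhs=16; c'=1/5, d'=8/5
back: M1=8/5
M: M0=0, M1=8/5, M2=0
seg 0: a=0, c=M0/2=0, d=(M1−M0)/(6·3)=4/45, b=Δ0−h0·(2M0+M1)/6=-37/15
seg 1: a=-5, c=M1/2=4/5, d=(M2−M1)/(6·2)=-2/15, b=Δ1−h1·(2M1+M2)/6=-1/15
t_q=4 → seg 1, τ=1; S=-5+-1/15·τ+4/5·τ²+-2/15·τ³=-22/5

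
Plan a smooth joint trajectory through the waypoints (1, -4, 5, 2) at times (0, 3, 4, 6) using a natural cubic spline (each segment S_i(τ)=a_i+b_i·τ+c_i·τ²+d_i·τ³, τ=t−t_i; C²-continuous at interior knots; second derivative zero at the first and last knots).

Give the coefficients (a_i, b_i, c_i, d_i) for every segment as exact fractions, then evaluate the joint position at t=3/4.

Δ: Δ0=-5/3, Δ1=9, Δ2=-3/2
row 1: diag=8, rhs=64; c'=1/8, d'=8
row 2: denom=6−1·1/8=47/8; d'=(-63−1·8)/(47/8)=-568/47
back: M2=-568/47
back: M1=8−1/8·-568/47=447/47
M: M0=0, M1=447/47, M2=-568/47, M3=0
seg 0: a=1, c=M0/2=0, d=(M1−M0)/(6·3)=149/282, b=Δ0−h0·(2M0+M1)/6=-1811/282
seg 1: a=-4, c=M1/2=447/94, d=(M2−M1)/(6·1)=-1015/282, b=Δ1−h1·(2M1+M2)/6=1106/141
seg 2: a=5, c=M2/2=-284/47, d=(M3−M2)/(6·2)=142/141, b=Δ2−h2·(2M2+M3)/6=1849/282
t_q=3/4 → seg 0, τ=3/4; S=1+-1811/282·τ+0·τ²+149/282·τ³=-21619/6016

  seg 0: a=1 b=-1811/282 c=0 d=149/282
  seg 1: a=-4 b=1106/141 c=447/94 d=-1015/282
  seg 2: a=5 b=1849/282 c=-284/47 d=142/141
S(3/4) = -21619/6016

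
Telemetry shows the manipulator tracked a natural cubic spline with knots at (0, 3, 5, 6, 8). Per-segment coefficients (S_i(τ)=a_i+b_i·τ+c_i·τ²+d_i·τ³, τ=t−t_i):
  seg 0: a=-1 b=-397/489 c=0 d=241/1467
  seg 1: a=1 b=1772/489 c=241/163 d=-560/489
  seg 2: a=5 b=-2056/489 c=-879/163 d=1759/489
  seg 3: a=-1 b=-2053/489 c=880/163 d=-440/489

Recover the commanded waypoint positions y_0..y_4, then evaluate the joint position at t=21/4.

y_0 = S_0(0) = a_0 = -1
y_1 = S_1(0) = a_1 = 1
y_2 = S_2(0) = a_2 = 5
y_3 = S_3(0) = a_3 = -1
y_4 = S_3(2) = 5
t_q=21/4 is in segment 2 (τ=1/4); S_2(τ)=38265/10432

y_0=-1 y_1=1 y_2=5 y_3=-1 y_4=5
S(21/4) = 38265/10432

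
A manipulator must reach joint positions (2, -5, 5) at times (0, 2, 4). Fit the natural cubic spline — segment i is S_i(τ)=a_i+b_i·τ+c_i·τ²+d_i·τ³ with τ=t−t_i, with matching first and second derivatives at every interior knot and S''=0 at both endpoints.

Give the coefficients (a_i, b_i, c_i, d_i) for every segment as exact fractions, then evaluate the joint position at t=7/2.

  seg 0: a=2 b=-45/8 c=0 d=17/32
  seg 1: a=-5 b=3/4 c=51/16 d=-17/32
S(7/2) = 385/256

Δ: Δ0=-7/2, Δ1=5
row 1: diag=8, rhs=51; c'=1/4, d'=51/8
back: M1=51/8
M: M0=0, M1=51/8, M2=0
seg 0: a=2, c=M0/2=0, d=(M1−M0)/(6·2)=17/32, b=Δ0−h0·(2M0+M1)/6=-45/8
seg 1: a=-5, c=M1/2=51/16, d=(M2−M1)/(6·2)=-17/32, b=Δ1−h1·(2M1+M2)/6=3/4
t_q=7/2 → seg 1, τ=3/2; S=-5+3/4·τ+51/16·τ²+-17/32·τ³=385/256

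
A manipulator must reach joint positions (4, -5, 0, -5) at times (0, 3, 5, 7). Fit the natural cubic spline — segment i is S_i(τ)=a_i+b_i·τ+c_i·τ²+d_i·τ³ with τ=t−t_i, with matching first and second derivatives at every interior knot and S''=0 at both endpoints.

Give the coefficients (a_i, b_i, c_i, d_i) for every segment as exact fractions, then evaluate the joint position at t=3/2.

Δ: Δ0=-3, Δ1=5/2, Δ2=-5/2
row 1: diag=10, rhs=33; c'=1/5, d'=33/10
row 2: denom=8−2·1/5=38/5; d'=(-30−2·33/10)/(38/5)=-183/38
back: M2=-183/38
back: M1=33/10−1/5·-183/38=81/19
M: M0=0, M1=81/19, M2=-183/38, M3=0
seg 0: a=4, c=M0/2=0, d=(M1−M0)/(6·3)=9/38, b=Δ0−h0·(2M0+M1)/6=-195/38
seg 1: a=-5, c=M1/2=81/38, d=(M2−M1)/(6·2)=-115/152, b=Δ1−h1·(2M1+M2)/6=24/19
seg 2: a=0, c=M2/2=-183/76, d=(M3−M2)/(6·2)=61/152, b=Δ2−h2·(2M2+M3)/6=27/38
t_q=3/2 → seg 0, τ=3/2; S=4+-195/38·τ+0·τ²+9/38·τ³=-881/304

  seg 0: a=4 b=-195/38 c=0 d=9/38
  seg 1: a=-5 b=24/19 c=81/38 d=-115/152
  seg 2: a=0 b=27/38 c=-183/76 d=61/152
S(3/2) = -881/304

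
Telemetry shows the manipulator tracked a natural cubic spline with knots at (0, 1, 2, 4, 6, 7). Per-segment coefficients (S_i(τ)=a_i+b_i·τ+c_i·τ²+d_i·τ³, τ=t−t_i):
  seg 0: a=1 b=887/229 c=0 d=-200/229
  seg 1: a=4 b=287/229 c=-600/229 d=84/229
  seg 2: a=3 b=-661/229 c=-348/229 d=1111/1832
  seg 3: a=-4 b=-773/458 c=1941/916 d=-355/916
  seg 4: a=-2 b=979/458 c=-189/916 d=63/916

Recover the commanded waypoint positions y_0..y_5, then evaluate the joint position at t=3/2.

y_0=1 y_1=4 y_2=3 y_3=-4 y_4=-2 y_5=0
S(3/2) = 920/229

y_0 = S_0(0) = a_0 = 1
y_1 = S_1(0) = a_1 = 4
y_2 = S_2(0) = a_2 = 3
y_3 = S_3(0) = a_3 = -4
y_4 = S_4(0) = a_4 = -2
y_5 = S_4(1) = 0
t_q=3/2 is in segment 1 (τ=1/2); S_1(τ)=920/229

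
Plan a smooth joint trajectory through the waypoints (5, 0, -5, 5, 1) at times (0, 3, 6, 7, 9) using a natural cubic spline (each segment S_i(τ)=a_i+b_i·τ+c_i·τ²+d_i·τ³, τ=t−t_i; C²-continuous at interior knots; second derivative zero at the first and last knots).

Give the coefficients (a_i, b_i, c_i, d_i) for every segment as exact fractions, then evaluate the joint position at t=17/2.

  seg 0: a=5 b=-56/255 c=0 d=-41/255
  seg 1: a=0 b=-1163/255 c=-123/85 d=41/51
  seg 2: a=-5 b=2158/255 c=492/85 d=-1084/255
  seg 3: a=5 b=1858/255 c=-592/85 d=296/255
S(17/2) = 71/17

Δ: Δ0=-5/3, Δ1=-5/3, Δ2=10, Δ3=-2
row 1: diag=12, rhs=0; c'=1/4, d'=0
row 2: denom=8−3·1/4=29/4; d'=(70−3·0)/(29/4)=280/29
row 3: denom=6−1·4/29=170/29; d'=(-72−1·280/29)/(170/29)=-1184/85
back: M3=-1184/85
back: M2=280/29−4/29·-1184/85=984/85
back: M1=0−1/4·984/85=-246/85
M: M0=0, M1=-246/85, M2=984/85, M3=-1184/85, M4=0
seg 0: a=5, c=M0/2=0, d=(M1−M0)/(6·3)=-41/255, b=Δ0−h0·(2M0+M1)/6=-56/255
seg 1: a=0, c=M1/2=-123/85, d=(M2−M1)/(6·3)=41/51, b=Δ1−h1·(2M1+M2)/6=-1163/255
seg 2: a=-5, c=M2/2=492/85, d=(M3−M2)/(6·1)=-1084/255, b=Δ2−h2·(2M2+M3)/6=2158/255
seg 3: a=5, c=M3/2=-592/85, d=(M4−M3)/(6·2)=296/255, b=Δ3−h3·(2M3+M4)/6=1858/255
t_q=17/2 → seg 3, τ=3/2; S=5+1858/255·τ+-592/85·τ²+296/255·τ³=71/17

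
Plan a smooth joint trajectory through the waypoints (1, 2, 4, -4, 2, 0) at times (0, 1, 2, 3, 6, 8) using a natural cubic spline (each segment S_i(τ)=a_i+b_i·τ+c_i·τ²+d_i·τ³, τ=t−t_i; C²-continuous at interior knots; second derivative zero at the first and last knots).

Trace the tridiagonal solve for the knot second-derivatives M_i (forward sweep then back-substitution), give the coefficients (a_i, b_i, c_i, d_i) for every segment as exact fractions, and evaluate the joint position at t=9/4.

  seg 0: a=1 b=-68/1025 c=0 d=1093/1025
  seg 1: a=2 b=3211/1025 c=3279/1025 d=-888/205
  seg 2: a=4 b=-3551/1025 c=-10041/1025 d=5392/1025
  seg 3: a=-4 b=-7457/1025 c=1227/205 d=-2966/3075
  seg 4: a=2 b=2659/1025 c=-2763/1025 d=921/2050
S(9/4) = 42703/16400

Δ: Δ0=1, Δ1=2, Δ2=-8, Δ3=2, Δ4=-1
row 1: diag=4, rhs=6; c'=1/4, d'=3/2
row 2: denom=4−1·1/4=15/4; d'=(-60−1·3/2)/(15/4)=-82/5
row 3: denom=8−1·4/15=116/15; d'=(60−1·-82/5)/(116/15)=573/58
row 4: denom=10−3·45/116=1025/116; d'=(-18−3·573/58)/(1025/116)=-5526/1025
back: M4=-5526/1025
back: M3=573/58−45/116·-5526/1025=2454/205
back: M2=-82/5−4/15·2454/205=-20082/1025
back: M1=3/2−1/4·-20082/1025=6558/1025
M: M0=0, M1=6558/1025, M2=-20082/1025, M3=2454/205, M4=-5526/1025, M5=0
seg 0: a=1, c=M0/2=0, d=(M1−M0)/(6·1)=1093/1025, b=Δ0−h0·(2M0+M1)/6=-68/1025
seg 1: a=2, c=M1/2=3279/1025, d=(M2−M1)/(6·1)=-888/205, b=Δ1−h1·(2M1+M2)/6=3211/1025
seg 2: a=4, c=M2/2=-10041/1025, d=(M3−M2)/(6·1)=5392/1025, b=Δ2−h2·(2M2+M3)/6=-3551/1025
seg 3: a=-4, c=M3/2=1227/205, d=(M4−M3)/(6·3)=-2966/3075, b=Δ3−h3·(2M3+M4)/6=-7457/1025
seg 4: a=2, c=M4/2=-2763/1025, d=(M5−M4)/(6·2)=921/2050, b=Δ4−h4·(2M4+M5)/6=2659/1025
t_q=9/4 → seg 2, τ=1/4; S=4+-3551/1025·τ+-10041/1025·τ²+5392/1025·τ³=42703/16400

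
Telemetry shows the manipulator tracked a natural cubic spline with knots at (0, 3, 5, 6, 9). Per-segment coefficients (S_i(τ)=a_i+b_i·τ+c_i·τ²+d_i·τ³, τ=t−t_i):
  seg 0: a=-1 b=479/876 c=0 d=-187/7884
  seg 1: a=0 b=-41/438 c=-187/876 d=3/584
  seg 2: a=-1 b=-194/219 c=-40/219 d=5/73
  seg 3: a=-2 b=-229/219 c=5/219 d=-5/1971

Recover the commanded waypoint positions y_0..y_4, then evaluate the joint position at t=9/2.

y_0 = S_0(0) = a_0 = -1
y_1 = S_1(0) = a_1 = 0
y_2 = S_2(0) = a_2 = -1
y_3 = S_3(0) = a_3 = -2
y_4 = S_3(3) = -5
t_q=9/2 is in segment 1 (τ=3/2); S_1(τ)=-2819/4672

y_0=-1 y_1=0 y_2=-1 y_3=-2 y_4=-5
S(9/2) = -2819/4672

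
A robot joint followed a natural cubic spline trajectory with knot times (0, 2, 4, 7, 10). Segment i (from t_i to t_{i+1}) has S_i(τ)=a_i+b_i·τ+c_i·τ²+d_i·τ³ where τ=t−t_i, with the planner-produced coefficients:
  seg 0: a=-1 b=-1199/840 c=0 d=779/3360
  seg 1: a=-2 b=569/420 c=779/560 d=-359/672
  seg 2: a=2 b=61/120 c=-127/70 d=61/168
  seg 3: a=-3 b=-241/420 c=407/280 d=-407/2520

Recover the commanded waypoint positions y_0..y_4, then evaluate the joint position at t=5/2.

y_0 = S_0(0) = a_0 = -1
y_1 = S_1(0) = a_1 = -2
y_2 = S_2(0) = a_2 = 2
y_3 = S_3(0) = a_3 = -3
y_4 = S_3(3) = 4
t_q=5/2 is in segment 1 (τ=1/2); S_1(τ)=-9333/8960

y_0=-1 y_1=-2 y_2=2 y_3=-3 y_4=4
S(5/2) = -9333/8960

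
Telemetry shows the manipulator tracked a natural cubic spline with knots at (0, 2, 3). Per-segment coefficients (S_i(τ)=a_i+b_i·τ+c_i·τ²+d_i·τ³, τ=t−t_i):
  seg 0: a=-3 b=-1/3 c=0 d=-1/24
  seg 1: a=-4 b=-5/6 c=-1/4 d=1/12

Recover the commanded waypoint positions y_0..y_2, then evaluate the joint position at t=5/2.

y_0 = S_0(0) = a_0 = -3
y_1 = S_1(0) = a_1 = -4
y_2 = S_1(1) = -5
t_q=5/2 is in segment 1 (τ=1/2); S_1(τ)=-143/32

y_0=-3 y_1=-4 y_2=-5
S(5/2) = -143/32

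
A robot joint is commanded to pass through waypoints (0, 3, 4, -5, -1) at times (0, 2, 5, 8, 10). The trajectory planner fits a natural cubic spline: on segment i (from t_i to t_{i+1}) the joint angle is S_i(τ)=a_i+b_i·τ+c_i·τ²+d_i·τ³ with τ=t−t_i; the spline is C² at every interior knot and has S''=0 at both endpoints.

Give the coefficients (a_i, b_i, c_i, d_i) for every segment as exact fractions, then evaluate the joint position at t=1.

Δ: Δ0=3/2, Δ1=1/3, Δ2=-3, Δ3=2
row 1: diag=10, rhs=-7; c'=3/10, d'=-7/10
row 2: denom=12−3·3/10=111/10; d'=(-20−3·-7/10)/(111/10)=-179/111
row 3: denom=10−3·10/37=340/37; d'=(30−3·-179/111)/(340/37)=1289/340
back: M3=1289/340
back: M2=-179/111−10/37·1289/340=-269/102
back: M1=-7/10−3/10·-269/102=31/340
M: M0=0, M1=31/340, M2=-269/102, M3=1289/340, M4=0
seg 0: a=0, c=M0/2=0, d=(M1−M0)/(6·2)=31/4080, b=Δ0−h0·(2M0+M1)/6=1499/1020
seg 1: a=3, c=M1/2=31/680, d=(M2−M1)/(6·3)=-2783/18360, b=Δ1−h1·(2M1+M2)/6=398/255
seg 2: a=4, c=M2/2=-269/204, d=(M3−M2)/(6·3)=6557/18360, b=Δ2−h2·(2M2+M3)/6=-271/120
seg 3: a=-5, c=M3/2=1289/680, d=(M4−M3)/(6·2)=-1289/4080, b=Δ3−h3·(2M3+M4)/6=-269/510
t_q=1 → seg 0, τ=1; S=0+1499/1020·τ+0·τ²+31/4080·τ³=2009/1360

  seg 0: a=0 b=1499/1020 c=0 d=31/4080
  seg 1: a=3 b=398/255 c=31/680 d=-2783/18360
  seg 2: a=4 b=-271/120 c=-269/204 d=6557/18360
  seg 3: a=-5 b=-269/510 c=1289/680 d=-1289/4080
S(1) = 2009/1360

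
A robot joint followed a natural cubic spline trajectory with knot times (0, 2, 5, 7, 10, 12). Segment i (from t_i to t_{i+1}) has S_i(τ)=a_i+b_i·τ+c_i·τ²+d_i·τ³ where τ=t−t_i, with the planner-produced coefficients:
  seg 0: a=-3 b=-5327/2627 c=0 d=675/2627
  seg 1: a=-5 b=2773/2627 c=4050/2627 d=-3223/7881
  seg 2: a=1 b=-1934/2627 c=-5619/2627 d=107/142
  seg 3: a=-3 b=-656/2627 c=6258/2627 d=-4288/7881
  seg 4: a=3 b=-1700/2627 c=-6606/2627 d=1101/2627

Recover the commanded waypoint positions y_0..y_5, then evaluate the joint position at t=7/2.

y_0 = S_0(0) = a_0 = -3
y_1 = S_1(0) = a_1 = -5
y_2 = S_2(0) = a_2 = 1
y_3 = S_3(0) = a_3 = -3
y_4 = S_4(0) = a_4 = 3
y_5 = S_4(2) = -5
t_q=7/2 is in segment 1 (τ=3/2); S_1(τ)=-27911/21016

y_0=-3 y_1=-5 y_2=1 y_3=-3 y_4=3 y_5=-5
S(7/2) = -27911/21016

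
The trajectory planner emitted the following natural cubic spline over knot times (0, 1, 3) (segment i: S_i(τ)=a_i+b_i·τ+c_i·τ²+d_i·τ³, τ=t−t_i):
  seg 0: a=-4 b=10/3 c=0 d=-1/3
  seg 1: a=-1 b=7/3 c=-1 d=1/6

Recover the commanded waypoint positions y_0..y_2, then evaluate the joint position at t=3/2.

y_0=-4 y_1=-1 y_2=1
S(3/2) = -1/16

y_0 = S_0(0) = a_0 = -4
y_1 = S_1(0) = a_1 = -1
y_2 = S_1(2) = 1
t_q=3/2 is in segment 1 (τ=1/2); S_1(τ)=-1/16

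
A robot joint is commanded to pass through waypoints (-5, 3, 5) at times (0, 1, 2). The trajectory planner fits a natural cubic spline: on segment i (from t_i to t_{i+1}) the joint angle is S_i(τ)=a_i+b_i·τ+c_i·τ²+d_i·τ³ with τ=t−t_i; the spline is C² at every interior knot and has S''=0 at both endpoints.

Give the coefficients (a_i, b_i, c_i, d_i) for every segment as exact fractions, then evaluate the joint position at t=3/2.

  seg 0: a=-5 b=19/2 c=0 d=-3/2
  seg 1: a=3 b=5 c=-9/2 d=3/2
S(3/2) = 73/16

Δ: Δ0=8, Δ1=2
row 1: diag=4, rhs=-36; c'=1/4, d'=-9
back: M1=-9
M: M0=0, M1=-9, M2=0
seg 0: a=-5, c=M0/2=0, d=(M1−M0)/(6·1)=-3/2, b=Δ0−h0·(2M0+M1)/6=19/2
seg 1: a=3, c=M1/2=-9/2, d=(M2−M1)/(6·1)=3/2, b=Δ1−h1·(2M1+M2)/6=5
t_q=3/2 → seg 1, τ=1/2; S=3+5·τ+-9/2·τ²+3/2·τ³=73/16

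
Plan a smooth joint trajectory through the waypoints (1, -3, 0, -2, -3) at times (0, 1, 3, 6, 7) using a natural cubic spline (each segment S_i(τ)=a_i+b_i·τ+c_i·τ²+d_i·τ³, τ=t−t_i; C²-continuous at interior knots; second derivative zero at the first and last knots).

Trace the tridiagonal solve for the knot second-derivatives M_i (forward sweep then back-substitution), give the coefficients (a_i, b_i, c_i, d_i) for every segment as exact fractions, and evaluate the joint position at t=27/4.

Δ: Δ0=-4, Δ1=3/2, Δ2=-2/3, Δ3=-1
row 1: diag=6, rhs=33; c'=1/3, d'=11/2
row 2: denom=10−2·1/3=28/3; d'=(-13−2·11/2)/(28/3)=-18/7
row 3: denom=8−3·9/28=197/28; d'=(-2−3·-18/7)/(197/28)=160/197
back: M3=160/197
back: M2=-18/7−9/28·160/197=-558/197
back: M1=11/2−1/3·-558/197=2539/394
M: M0=0, M1=2539/394, M2=-558/197, M3=160/197, M4=0
seg 0: a=1, c=M0/2=0, d=(M1−M0)/(6·1)=2539/2364, b=Δ0−h0·(2M0+M1)/6=-11995/2364
seg 1: a=-3, c=M1/2=2539/788, d=(M2−M1)/(6·2)=-3655/4728, b=Δ1−h1·(2M1+M2)/6=-2189/1182
seg 2: a=0, c=M2/2=-279/197, d=(M3−M2)/(6·3)=359/1773, b=Δ2−h2·(2M2+M3)/6=1040/591
seg 3: a=-2, c=M3/2=80/197, d=(M4−M3)/(6·1)=-80/591, b=Δ3−h3·(2M3+M4)/6=-751/591
t_q=27/4 → seg 3, τ=3/4; S=-2+-751/591·τ+80/197·τ²+-80/591·τ³=-548/197

  seg 0: a=1 b=-11995/2364 c=0 d=2539/2364
  seg 1: a=-3 b=-2189/1182 c=2539/788 d=-3655/4728
  seg 2: a=0 b=1040/591 c=-279/197 d=359/1773
  seg 3: a=-2 b=-751/591 c=80/197 d=-80/591
S(27/4) = -548/197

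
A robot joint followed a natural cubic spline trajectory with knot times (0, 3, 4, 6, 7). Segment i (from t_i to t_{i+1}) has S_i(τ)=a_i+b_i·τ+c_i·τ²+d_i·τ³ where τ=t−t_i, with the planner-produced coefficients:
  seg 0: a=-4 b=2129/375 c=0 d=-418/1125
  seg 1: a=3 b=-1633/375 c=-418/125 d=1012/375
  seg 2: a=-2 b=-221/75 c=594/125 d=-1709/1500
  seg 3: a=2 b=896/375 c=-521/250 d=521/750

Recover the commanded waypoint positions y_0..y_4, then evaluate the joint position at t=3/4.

y_0=-4 y_1=3 y_2=-2 y_3=2 y_4=3
S(3/4) = 81/800

y_0 = S_0(0) = a_0 = -4
y_1 = S_1(0) = a_1 = 3
y_2 = S_2(0) = a_2 = -2
y_3 = S_3(0) = a_3 = 2
y_4 = S_3(1) = 3
t_q=3/4 is in segment 0 (τ=3/4); S_0(τ)=81/800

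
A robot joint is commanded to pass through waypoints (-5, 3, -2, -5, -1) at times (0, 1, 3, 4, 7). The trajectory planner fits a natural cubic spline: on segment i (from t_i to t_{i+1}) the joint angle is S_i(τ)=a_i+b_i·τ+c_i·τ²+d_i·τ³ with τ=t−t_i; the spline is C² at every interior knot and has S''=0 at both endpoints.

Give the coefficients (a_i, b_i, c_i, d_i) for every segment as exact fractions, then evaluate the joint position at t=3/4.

Δ: Δ0=8, Δ1=-5/2, Δ2=-3, Δ3=4/3
row 1: diag=6, rhs=-63; c'=1/3, d'=-21/2
row 2: denom=6−2·1/3=16/3; d'=(-3−2·-21/2)/(16/3)=27/8
row 3: denom=8−1·3/16=125/16; d'=(26−1·27/8)/(125/16)=362/125
back: M3=362/125
back: M2=27/8−3/16·362/125=354/125
back: M1=-21/2−1/3·354/125=-2861/250
M: M0=0, M1=-2861/250, M2=354/125, M3=362/125, M4=0
seg 0: a=-5, c=M0/2=0, d=(M1−M0)/(6·1)=-2861/1500, b=Δ0−h0·(2M0+M1)/6=14861/1500
seg 1: a=3, c=M1/2=-2861/500, d=(M2−M1)/(6·2)=3569/3000, b=Δ1−h1·(2M1+M2)/6=3139/750
seg 2: a=-2, c=M2/2=177/125, d=(M3−M2)/(6·1)=4/375, b=Δ2−h2·(2M2+M3)/6=-332/75
seg 3: a=-5, c=M3/2=181/125, d=(M4−M3)/(6·3)=-181/1125, b=Δ3−h3·(2M3+M4)/6=-586/375
t_q=3/4 → seg 0, τ=3/4; S=-5+14861/1500·τ+0·τ²+-2861/1500·τ³=52027/32000

  seg 0: a=-5 b=14861/1500 c=0 d=-2861/1500
  seg 1: a=3 b=3139/750 c=-2861/500 d=3569/3000
  seg 2: a=-2 b=-332/75 c=177/125 d=4/375
  seg 3: a=-5 b=-586/375 c=181/125 d=-181/1125
S(3/4) = 52027/32000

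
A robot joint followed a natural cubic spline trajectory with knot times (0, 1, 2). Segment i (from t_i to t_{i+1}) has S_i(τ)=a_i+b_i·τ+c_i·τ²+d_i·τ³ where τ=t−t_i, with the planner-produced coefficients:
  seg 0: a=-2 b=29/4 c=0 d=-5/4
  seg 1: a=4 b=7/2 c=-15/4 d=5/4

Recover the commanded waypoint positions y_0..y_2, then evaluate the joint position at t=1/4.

y_0=-2 y_1=4 y_2=5
S(1/4) = -53/256

y_0 = S_0(0) = a_0 = -2
y_1 = S_1(0) = a_1 = 4
y_2 = S_1(1) = 5
t_q=1/4 is in segment 0 (τ=1/4); S_0(τ)=-53/256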